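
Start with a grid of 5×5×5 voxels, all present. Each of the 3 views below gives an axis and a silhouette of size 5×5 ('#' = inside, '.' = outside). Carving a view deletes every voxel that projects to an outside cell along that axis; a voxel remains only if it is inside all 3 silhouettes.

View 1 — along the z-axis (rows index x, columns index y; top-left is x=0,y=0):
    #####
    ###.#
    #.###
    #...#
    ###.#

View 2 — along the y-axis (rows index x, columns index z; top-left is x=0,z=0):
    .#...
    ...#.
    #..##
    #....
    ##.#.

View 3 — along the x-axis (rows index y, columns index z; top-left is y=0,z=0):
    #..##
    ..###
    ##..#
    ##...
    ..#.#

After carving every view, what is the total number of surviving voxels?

full grid |V| = 125
[1] z-view keeps 19 columns → grid now 95
[2] y-view keeps 9 columns → grid now 35
[3] x-view keeps 13 columns → grid now 17

voxel count = 17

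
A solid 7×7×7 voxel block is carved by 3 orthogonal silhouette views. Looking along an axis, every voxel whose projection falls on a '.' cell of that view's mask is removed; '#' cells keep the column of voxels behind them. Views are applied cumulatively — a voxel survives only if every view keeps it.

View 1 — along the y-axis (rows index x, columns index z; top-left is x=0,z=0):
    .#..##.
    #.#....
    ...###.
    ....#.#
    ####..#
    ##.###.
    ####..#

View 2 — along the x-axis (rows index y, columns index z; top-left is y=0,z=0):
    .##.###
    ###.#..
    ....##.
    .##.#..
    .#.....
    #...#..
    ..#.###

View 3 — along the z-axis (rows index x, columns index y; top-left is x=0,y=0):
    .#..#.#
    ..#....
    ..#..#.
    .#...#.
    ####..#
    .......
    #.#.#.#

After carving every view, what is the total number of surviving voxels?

|visual hull| = 26

initial block: 7^3 = 343
  1. axis=1 (XZ plane), |mask|=25  ⇒  voxels=175
  2. axis=0 (YZ plane), |mask|=21  ⇒  voxels=75
  3. axis=2 (XY plane), |mask|=17  ⇒  voxels=26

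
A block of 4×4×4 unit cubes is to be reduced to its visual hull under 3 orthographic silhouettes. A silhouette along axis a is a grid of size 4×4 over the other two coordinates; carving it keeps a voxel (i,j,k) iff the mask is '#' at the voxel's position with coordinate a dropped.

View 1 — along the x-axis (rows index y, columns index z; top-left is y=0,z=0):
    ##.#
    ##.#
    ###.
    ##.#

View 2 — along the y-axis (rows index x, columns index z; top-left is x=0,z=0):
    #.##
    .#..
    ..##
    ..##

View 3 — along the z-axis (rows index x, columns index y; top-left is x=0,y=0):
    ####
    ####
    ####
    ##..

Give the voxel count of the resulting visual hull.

|visual hull| = 18

full grid |V| = 64
step 1: project along x, AND mask (12/16) → |grid| = 48
step 2: project along y, AND mask (8/16) → |grid| = 20
step 3: project along z, AND mask (14/16) → |grid| = 18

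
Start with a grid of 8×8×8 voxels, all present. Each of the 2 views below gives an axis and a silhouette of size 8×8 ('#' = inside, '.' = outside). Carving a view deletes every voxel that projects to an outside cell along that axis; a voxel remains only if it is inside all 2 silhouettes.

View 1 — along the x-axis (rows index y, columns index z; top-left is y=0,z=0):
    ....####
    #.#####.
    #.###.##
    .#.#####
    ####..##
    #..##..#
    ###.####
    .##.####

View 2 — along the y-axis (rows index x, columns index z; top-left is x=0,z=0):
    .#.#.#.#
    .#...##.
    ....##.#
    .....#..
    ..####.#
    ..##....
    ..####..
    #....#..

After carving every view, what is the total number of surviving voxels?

132 voxels

start: 8×8×8 = 512 voxels
  1. axis=0 (YZ plane), |mask|=45  ⇒  voxels=360
  2. axis=1 (XZ plane), |mask|=24  ⇒  voxels=132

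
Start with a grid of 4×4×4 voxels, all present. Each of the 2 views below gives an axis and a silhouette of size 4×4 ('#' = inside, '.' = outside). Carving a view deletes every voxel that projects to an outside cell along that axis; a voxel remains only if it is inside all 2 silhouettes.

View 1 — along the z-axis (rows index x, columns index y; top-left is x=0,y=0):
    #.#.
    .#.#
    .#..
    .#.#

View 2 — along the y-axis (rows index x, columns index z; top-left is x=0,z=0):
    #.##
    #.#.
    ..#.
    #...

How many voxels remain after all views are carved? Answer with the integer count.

full grid |V| = 64
V1 z: intersect with XY mask (7 set) -- 28 left
V2 y: intersect with XZ mask (7 set) -- 13 left

13 voxels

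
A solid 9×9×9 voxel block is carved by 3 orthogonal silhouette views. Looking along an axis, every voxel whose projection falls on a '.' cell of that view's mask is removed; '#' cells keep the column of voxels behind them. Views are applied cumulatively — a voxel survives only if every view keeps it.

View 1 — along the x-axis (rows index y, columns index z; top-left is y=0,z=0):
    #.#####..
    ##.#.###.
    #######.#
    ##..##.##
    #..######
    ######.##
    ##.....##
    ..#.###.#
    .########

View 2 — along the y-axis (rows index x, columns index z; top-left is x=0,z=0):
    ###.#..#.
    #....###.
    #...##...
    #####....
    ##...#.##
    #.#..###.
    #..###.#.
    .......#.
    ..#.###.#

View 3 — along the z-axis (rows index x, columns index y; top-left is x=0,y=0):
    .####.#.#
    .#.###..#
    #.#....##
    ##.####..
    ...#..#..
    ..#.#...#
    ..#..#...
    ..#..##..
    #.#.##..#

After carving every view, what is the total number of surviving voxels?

before carving: 729 voxels (9×9×9)
[1] x-view keeps 58 columns → grid now 522
[2] y-view keeps 38 columns → grid now 250
[3] z-view keeps 36 columns → grid now 122

voxel count = 122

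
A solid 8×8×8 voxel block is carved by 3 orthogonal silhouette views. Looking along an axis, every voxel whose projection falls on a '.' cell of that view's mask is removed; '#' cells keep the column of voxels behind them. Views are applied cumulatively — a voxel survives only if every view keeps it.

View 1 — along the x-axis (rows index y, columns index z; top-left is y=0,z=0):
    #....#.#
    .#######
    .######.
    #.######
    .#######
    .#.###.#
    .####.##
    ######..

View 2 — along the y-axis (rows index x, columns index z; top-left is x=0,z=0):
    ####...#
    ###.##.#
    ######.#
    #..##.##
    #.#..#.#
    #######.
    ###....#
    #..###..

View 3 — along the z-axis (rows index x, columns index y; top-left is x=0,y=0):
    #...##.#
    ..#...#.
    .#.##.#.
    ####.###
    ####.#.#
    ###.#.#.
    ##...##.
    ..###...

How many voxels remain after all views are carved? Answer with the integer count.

initial block: 8^3 = 512
[1] x-view keeps 47 columns → grid now 376
[2] y-view keeps 42 columns → grid now 241
[3] z-view keeps 35 columns → grid now 130

voxel count = 130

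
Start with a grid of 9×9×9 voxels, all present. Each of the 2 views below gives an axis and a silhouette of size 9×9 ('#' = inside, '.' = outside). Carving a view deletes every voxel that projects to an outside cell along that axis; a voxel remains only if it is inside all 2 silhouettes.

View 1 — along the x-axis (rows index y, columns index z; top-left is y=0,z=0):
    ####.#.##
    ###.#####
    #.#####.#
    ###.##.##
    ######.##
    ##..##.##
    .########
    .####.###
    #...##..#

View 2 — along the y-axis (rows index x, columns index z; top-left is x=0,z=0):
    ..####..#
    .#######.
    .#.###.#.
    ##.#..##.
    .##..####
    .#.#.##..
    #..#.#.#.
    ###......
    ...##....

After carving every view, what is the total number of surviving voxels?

initial block: 9^3 = 729
  1. axis=0 (YZ plane), |mask|=62  ⇒  voxels=558
  2. axis=1 (XZ plane), |mask|=41  ⇒  voxels=275

voxel count = 275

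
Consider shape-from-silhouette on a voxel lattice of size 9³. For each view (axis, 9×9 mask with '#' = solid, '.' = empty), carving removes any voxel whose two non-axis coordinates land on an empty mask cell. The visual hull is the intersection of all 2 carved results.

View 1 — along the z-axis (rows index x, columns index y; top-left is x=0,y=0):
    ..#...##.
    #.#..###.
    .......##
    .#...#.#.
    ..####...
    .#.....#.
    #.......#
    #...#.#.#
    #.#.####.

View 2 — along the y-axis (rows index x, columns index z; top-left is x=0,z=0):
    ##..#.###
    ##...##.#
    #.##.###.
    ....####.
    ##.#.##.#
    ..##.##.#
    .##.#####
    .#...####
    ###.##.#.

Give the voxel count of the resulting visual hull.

initial block: 9^3 = 729
[1] z-view keeps 31 columns → grid now 279
[2] y-view keeps 50 columns → grid now 171

voxel count = 171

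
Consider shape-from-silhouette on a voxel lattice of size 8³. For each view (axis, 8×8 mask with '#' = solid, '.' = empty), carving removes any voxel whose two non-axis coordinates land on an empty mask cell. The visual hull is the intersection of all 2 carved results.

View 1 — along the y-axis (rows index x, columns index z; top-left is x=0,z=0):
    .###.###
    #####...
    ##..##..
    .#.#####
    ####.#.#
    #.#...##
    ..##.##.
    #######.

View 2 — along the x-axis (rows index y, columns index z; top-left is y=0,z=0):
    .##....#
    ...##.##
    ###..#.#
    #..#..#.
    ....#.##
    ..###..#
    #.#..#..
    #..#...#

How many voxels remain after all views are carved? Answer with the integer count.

start: 8×8×8 = 512 voxels
[1] y-view keeps 42 columns → grid now 336
[2] x-view keeps 28 columns → grid now 143

|visual hull| = 143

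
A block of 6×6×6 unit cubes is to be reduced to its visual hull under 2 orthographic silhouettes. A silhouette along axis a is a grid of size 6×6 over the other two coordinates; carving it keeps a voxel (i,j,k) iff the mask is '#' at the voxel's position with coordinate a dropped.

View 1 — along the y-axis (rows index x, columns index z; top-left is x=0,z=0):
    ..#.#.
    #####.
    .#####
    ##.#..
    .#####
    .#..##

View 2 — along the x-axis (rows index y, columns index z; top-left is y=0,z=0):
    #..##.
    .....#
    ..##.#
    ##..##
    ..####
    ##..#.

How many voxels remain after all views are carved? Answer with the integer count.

|visual hull| = 68

start: 6×6×6 = 216 voxels
[1] y-view keeps 23 columns → grid now 138
[2] x-view keeps 18 columns → grid now 68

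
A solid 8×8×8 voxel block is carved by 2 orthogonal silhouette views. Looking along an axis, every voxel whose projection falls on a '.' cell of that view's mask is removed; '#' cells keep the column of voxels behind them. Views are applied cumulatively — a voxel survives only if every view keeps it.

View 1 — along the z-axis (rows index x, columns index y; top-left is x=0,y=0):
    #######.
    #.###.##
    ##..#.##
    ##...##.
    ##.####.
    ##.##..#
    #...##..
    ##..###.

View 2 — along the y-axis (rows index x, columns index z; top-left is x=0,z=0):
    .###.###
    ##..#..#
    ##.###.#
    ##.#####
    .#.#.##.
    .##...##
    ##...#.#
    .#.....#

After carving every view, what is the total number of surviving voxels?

before carving: 512 voxels (8×8×8)
  1. axis=2 (XY plane), |mask|=41  ⇒  voxels=328
  2. axis=1 (XZ plane), |mask|=37  ⇒  voxels=190

|visual hull| = 190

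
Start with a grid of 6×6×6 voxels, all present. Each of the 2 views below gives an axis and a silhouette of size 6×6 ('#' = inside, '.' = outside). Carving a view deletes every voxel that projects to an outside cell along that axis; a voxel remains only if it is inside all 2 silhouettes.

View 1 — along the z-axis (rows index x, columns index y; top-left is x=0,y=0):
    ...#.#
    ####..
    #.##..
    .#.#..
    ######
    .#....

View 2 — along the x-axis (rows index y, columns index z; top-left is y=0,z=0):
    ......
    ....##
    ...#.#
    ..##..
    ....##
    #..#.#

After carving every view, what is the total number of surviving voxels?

|visual hull| = 32

full grid |V| = 216
V1 z: intersect with XY mask (18 set) -- 108 left
V2 x: intersect with YZ mask (11 set) -- 32 left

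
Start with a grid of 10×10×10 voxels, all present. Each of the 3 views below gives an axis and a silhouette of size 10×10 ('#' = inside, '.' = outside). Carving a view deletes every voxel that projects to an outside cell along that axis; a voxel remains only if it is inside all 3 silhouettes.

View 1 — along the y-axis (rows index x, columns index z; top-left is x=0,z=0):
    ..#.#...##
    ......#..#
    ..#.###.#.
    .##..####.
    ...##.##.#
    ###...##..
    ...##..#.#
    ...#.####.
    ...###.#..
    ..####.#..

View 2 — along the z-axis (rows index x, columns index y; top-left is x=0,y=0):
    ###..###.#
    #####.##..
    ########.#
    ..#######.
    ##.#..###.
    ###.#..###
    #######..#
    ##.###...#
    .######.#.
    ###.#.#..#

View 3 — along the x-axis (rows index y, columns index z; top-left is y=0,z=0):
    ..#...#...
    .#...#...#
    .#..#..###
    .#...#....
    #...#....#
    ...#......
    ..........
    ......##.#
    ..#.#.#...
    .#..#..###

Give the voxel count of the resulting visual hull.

before carving: 1000 voxels (10×10×10)
[1] y-view keeps 45 columns → grid now 450
[2] z-view keeps 70 columns → grid now 314
[3] x-view keeps 27 columns → grid now 83

voxel count = 83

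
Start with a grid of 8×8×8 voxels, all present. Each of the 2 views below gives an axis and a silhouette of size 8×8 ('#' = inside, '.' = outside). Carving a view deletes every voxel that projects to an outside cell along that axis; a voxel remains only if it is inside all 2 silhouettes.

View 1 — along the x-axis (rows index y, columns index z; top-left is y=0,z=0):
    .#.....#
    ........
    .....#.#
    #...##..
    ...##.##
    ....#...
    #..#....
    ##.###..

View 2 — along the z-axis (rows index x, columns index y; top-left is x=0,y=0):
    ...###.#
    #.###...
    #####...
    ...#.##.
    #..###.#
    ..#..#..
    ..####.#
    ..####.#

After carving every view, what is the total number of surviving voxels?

full grid |V| = 512
  1. axis=0 (YZ plane), |mask|=19  ⇒  voxels=152
  2. axis=2 (XY plane), |mask|=33  ⇒  voxels=89

89 voxels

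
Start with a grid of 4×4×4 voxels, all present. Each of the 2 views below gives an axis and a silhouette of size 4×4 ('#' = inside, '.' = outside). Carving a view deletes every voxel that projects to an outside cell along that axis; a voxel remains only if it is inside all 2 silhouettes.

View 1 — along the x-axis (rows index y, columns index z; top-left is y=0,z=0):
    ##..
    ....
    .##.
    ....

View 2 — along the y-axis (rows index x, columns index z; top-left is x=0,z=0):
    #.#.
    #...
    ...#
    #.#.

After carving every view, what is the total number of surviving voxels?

before carving: 64 voxels (4×4×4)
V1 x: intersect with YZ mask (4 set) -- 16 left
V2 y: intersect with XZ mask (6 set) -- 5 left

remaining voxels: 5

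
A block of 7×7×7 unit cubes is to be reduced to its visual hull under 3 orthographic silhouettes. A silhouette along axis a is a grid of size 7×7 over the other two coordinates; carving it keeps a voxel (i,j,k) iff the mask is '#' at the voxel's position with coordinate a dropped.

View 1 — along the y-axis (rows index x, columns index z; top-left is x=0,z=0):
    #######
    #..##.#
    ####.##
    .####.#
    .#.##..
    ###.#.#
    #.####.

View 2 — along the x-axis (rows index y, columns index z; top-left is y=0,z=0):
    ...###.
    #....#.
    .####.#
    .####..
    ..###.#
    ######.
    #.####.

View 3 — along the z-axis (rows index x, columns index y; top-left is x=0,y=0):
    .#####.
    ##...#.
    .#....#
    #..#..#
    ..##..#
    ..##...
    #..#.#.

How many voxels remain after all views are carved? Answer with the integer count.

|visual hull| = 68

before carving: 343 voxels (7×7×7)
carve view 1 (along y, XZ-mask fill 35/49): 245 voxels remain
carve view 2 (along x, YZ-mask fill 29/49): 149 voxels remain
carve view 3 (along z, XY-mask fill 21/49): 68 voxels remain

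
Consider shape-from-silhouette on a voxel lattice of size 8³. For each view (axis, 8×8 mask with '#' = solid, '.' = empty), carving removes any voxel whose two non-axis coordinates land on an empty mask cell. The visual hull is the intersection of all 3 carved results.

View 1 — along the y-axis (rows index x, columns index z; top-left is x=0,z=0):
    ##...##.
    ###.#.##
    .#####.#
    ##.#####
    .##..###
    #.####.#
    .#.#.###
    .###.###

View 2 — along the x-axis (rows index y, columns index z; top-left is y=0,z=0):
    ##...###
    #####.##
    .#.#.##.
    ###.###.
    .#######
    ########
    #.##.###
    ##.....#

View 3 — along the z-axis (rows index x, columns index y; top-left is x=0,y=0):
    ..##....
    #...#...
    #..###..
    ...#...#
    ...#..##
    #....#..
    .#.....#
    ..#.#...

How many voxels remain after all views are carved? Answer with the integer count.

start: 8×8×8 = 512 voxels
after view 1 [y-axis, 45 of 64 cells solid] → remaining = 360
after view 2 [x-axis, 46 of 64 cells solid] → remaining = 265
after view 3 [z-axis, 19 of 64 cells solid] → remaining = 78

voxel count = 78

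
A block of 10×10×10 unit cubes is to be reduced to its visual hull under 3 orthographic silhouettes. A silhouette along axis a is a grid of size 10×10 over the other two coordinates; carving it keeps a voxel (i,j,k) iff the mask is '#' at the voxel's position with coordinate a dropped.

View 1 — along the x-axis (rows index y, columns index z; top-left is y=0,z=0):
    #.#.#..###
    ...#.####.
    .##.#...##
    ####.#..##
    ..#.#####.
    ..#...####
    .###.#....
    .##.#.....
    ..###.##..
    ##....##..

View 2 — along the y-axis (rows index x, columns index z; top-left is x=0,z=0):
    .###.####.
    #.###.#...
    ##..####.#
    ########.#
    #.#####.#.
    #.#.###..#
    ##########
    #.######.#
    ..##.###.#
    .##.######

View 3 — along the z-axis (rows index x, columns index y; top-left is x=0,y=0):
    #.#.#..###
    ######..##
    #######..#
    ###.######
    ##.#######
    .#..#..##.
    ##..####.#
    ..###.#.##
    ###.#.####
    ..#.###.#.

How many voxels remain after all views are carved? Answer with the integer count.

full grid |V| = 1000
after view 1 [x-axis, 50 of 100 cells solid] → remaining = 500
after view 2 [y-axis, 73 of 100 cells solid] → remaining = 366
after view 3 [z-axis, 70 of 100 cells solid] → remaining = 252

remaining voxels: 252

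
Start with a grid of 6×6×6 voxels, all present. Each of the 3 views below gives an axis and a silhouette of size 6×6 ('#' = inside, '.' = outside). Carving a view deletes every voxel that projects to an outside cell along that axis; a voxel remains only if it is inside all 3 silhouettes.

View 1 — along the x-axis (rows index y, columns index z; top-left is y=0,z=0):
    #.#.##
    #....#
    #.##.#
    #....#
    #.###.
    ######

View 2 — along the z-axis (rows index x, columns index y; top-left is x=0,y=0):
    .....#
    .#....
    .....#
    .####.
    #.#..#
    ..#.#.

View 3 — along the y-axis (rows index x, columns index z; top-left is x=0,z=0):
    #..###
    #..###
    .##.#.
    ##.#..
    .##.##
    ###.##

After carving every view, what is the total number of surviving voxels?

voxel count = 30

full grid |V| = 216
after view 1 [x-axis, 22 of 36 cells solid] → remaining = 132
after view 2 [z-axis, 12 of 36 cells solid] → remaining = 48
after view 3 [y-axis, 23 of 36 cells solid] → remaining = 30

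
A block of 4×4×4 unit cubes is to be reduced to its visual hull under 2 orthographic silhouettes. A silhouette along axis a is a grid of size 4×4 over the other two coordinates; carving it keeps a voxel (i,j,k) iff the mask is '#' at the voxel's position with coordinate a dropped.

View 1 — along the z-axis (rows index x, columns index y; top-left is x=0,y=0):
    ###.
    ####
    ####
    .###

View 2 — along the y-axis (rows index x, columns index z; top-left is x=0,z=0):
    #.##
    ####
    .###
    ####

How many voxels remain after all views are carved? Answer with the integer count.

remaining voxels: 49

initial block: 4^3 = 64
step 1: project along z, AND mask (14/16) → |grid| = 56
step 2: project along y, AND mask (14/16) → |grid| = 49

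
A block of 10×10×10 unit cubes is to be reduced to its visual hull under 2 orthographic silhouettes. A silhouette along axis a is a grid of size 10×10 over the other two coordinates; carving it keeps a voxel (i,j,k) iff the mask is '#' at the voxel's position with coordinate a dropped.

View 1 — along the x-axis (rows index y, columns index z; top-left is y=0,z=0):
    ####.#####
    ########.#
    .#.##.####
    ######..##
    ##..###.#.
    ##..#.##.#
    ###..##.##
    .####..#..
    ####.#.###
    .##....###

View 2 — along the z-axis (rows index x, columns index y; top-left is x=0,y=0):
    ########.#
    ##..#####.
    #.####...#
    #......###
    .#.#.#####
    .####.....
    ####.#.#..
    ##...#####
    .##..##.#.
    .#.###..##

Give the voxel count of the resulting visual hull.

start: 10×10×10 = 1000 voxels
V1 x: intersect with YZ mask (70 set) -- 700 left
V2 z: intersect with XY mask (61 set) -- 430 left

remaining voxels: 430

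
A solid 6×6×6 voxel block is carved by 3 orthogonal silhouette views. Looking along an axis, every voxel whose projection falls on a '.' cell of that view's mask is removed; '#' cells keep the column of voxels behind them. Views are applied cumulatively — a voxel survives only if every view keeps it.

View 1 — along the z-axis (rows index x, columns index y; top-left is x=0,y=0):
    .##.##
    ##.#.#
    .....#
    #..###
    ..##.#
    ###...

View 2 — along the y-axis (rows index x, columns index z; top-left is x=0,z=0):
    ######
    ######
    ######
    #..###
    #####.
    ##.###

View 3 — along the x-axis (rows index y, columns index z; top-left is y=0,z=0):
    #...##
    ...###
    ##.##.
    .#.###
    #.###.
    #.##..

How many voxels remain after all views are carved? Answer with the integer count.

remaining voxels: 61

full grid |V| = 216
  1. axis=2 (XY plane), |mask|=19  ⇒  voxels=114
  2. axis=1 (XZ plane), |mask|=32  ⇒  voxels=100
  3. axis=0 (YZ plane), |mask|=21  ⇒  voxels=61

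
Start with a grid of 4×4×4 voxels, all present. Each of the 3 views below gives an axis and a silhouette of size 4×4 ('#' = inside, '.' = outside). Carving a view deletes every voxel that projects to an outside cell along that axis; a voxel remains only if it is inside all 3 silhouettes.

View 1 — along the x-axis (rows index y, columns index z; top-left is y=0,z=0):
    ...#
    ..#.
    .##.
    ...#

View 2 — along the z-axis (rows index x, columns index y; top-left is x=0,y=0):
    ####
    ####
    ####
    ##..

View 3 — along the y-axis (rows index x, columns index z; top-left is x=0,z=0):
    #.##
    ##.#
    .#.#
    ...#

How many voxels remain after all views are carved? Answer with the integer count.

remaining voxels: 11

initial block: 4^3 = 64
[1] x-view keeps 5 columns → grid now 20
[2] z-view keeps 14 columns → grid now 17
[3] y-view keeps 9 columns → grid now 11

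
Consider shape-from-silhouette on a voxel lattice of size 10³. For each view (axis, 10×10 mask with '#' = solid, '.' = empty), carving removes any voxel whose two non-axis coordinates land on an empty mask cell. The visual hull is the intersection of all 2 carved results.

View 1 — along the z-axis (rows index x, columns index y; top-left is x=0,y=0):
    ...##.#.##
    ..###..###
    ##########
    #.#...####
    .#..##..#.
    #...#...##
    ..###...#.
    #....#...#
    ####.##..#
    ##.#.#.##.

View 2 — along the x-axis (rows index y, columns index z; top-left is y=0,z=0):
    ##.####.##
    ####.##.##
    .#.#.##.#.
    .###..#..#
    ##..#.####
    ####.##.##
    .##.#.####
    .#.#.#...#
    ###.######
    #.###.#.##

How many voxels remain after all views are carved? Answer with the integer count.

voxel count = 382

start: 10×10×10 = 1000 voxels
[1] z-view keeps 55 columns → grid now 550
[2] x-view keeps 68 columns → grid now 382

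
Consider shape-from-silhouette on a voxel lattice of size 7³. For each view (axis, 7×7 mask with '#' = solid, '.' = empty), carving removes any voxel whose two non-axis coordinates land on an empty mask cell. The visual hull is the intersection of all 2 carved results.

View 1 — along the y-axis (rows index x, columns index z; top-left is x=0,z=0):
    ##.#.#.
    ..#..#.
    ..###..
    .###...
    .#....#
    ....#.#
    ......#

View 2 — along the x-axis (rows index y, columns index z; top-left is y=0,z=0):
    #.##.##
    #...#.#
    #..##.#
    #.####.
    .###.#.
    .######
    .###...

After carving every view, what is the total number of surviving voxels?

start: 7×7×7 = 343 voxels
step 1: project along y, AND mask (17/49) → |grid| = 119
step 2: project along x, AND mask (30/49) → |grid| = 74

|visual hull| = 74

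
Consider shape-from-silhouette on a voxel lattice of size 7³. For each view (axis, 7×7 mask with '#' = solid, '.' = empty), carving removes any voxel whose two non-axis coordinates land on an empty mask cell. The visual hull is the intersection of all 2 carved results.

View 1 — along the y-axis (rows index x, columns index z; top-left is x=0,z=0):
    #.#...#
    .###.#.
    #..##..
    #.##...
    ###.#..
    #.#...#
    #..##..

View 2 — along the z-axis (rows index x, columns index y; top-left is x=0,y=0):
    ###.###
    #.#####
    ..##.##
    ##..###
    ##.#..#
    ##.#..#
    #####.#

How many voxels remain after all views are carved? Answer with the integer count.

115 voxels

before carving: 343 voxels (7×7×7)
[1] y-view keeps 23 columns → grid now 161
[2] z-view keeps 35 columns → grid now 115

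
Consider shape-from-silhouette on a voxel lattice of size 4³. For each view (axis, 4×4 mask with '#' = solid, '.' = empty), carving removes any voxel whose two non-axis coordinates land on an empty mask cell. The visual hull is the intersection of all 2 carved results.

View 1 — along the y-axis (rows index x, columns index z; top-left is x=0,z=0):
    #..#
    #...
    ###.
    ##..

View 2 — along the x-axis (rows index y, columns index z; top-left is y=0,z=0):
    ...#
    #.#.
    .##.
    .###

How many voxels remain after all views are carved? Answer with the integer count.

full grid |V| = 64
carve view 1 (along y, XZ-mask fill 8/16): 32 voxels remain
carve view 2 (along x, YZ-mask fill 8/16): 13 voxels remain

13 voxels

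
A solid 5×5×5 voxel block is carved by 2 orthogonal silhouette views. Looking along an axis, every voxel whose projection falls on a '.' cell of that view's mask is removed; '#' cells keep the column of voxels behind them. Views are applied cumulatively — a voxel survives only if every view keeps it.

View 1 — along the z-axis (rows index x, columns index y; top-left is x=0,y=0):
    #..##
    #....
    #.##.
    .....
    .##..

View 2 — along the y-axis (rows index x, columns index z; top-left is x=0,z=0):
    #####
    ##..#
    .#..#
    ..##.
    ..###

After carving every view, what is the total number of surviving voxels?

full grid |V| = 125
after view 1 [z-axis, 9 of 25 cells solid] → remaining = 45
after view 2 [y-axis, 15 of 25 cells solid] → remaining = 30

30 voxels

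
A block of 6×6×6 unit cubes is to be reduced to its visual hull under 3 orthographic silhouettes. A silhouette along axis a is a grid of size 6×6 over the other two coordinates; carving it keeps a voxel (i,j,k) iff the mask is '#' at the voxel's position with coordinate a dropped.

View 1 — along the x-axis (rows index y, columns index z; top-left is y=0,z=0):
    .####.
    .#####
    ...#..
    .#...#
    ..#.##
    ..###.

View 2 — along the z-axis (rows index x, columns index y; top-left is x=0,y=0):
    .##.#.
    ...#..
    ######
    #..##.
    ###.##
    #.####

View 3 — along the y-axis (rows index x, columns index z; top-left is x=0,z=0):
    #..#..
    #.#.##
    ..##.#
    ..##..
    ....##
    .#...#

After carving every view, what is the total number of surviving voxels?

initial block: 6^3 = 216
[1] x-view keeps 18 columns → grid now 108
[2] z-view keeps 23 columns → grid now 67
[3] y-view keeps 15 columns → grid now 27

|visual hull| = 27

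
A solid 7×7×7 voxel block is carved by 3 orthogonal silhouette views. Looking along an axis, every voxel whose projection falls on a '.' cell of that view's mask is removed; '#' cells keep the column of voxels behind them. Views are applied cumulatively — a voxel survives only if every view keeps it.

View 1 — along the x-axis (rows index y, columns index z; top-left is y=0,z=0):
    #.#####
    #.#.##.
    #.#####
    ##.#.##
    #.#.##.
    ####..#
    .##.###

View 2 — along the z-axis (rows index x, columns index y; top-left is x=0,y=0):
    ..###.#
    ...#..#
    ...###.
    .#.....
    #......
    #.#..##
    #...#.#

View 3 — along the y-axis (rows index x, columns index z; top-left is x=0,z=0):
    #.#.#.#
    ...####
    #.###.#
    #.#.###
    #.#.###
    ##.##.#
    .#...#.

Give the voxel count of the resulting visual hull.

start: 7×7×7 = 343 voxels
step 1: project along x, AND mask (35/49) → |grid| = 245
step 2: project along z, AND mask (18/49) → |grid| = 91
step 3: project along y, AND mask (30/49) → |grid| = 56

56 voxels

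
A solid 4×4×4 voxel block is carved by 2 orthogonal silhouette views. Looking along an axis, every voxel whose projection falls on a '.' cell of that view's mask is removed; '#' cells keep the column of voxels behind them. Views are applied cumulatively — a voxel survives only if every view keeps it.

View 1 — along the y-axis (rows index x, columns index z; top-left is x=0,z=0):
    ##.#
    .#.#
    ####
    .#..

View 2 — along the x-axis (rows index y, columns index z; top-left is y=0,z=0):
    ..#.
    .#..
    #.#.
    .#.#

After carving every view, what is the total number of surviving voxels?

start: 4×4×4 = 64 voxels
[1] y-view keeps 10 columns → grid now 40
[2] x-view keeps 6 columns → grid now 15

remaining voxels: 15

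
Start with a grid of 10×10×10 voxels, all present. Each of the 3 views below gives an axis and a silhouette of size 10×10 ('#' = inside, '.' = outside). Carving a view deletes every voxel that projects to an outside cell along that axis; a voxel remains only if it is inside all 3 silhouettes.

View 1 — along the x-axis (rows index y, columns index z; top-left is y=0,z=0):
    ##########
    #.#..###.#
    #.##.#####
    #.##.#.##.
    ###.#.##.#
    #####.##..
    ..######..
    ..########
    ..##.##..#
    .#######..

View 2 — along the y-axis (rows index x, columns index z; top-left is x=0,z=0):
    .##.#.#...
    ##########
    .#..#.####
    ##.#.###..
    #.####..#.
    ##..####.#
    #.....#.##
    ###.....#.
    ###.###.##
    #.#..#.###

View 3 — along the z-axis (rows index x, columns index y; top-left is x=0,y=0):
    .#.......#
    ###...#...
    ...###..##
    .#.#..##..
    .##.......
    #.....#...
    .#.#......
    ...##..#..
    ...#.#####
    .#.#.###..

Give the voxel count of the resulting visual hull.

|visual hull| = 150

start: 10×10×10 = 1000 voxels
after view 1 [x-axis, 70 of 100 cells solid] → remaining = 700
after view 2 [y-axis, 61 of 100 cells solid] → remaining = 416
after view 3 [z-axis, 35 of 100 cells solid] → remaining = 150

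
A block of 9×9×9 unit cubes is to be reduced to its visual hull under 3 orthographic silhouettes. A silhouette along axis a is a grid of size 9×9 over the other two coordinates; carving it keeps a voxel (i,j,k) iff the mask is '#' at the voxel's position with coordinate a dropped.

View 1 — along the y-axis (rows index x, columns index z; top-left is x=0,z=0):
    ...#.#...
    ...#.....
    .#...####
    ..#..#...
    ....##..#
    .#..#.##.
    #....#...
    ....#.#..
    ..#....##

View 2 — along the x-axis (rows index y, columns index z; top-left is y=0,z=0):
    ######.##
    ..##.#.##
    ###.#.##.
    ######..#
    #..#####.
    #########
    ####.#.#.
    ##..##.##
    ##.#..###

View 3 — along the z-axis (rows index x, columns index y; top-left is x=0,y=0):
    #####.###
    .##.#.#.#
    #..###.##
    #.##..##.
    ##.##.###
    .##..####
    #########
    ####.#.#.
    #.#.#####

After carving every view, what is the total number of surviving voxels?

remaining voxels: 116

start: 9×9×9 = 729 voxels
step 1: project along y, AND mask (24/81) → |grid| = 216
step 2: project along x, AND mask (59/81) → |grid| = 155
step 3: project along z, AND mask (59/81) → |grid| = 116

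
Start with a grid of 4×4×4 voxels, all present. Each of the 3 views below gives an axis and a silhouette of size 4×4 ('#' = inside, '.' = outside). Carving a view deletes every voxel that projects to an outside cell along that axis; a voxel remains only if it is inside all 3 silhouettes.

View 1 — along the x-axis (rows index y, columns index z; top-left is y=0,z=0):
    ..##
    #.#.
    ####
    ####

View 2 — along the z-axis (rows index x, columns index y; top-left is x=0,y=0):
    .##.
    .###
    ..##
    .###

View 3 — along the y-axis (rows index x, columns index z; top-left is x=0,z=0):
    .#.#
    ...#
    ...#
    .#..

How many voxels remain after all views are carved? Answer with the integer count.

voxel count = 8

before carving: 64 voxels (4×4×4)
V1 x: intersect with YZ mask (12 set) -- 48 left
V2 z: intersect with XY mask (10 set) -- 34 left
V3 y: intersect with XZ mask (5 set) -- 8 left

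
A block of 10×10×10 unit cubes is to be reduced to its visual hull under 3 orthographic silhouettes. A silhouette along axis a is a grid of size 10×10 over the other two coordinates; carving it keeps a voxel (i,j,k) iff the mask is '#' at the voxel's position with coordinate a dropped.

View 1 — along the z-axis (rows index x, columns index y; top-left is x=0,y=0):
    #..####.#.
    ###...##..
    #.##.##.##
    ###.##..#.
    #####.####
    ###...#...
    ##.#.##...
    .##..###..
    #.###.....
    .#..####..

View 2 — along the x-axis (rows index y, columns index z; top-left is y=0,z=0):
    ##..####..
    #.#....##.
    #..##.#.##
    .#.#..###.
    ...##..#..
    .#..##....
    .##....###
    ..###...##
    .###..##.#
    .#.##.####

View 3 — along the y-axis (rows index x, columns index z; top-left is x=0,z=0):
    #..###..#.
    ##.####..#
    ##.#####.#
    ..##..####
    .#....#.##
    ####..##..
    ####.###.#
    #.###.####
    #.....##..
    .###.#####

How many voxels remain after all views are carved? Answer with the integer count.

voxel count = 171

full grid |V| = 1000
  1. axis=2 (XY plane), |mask|=56  ⇒  voxels=560
  2. axis=0 (YZ plane), |mask|=50  ⇒  voxels=274
  3. axis=1 (XZ plane), |mask|=63  ⇒  voxels=171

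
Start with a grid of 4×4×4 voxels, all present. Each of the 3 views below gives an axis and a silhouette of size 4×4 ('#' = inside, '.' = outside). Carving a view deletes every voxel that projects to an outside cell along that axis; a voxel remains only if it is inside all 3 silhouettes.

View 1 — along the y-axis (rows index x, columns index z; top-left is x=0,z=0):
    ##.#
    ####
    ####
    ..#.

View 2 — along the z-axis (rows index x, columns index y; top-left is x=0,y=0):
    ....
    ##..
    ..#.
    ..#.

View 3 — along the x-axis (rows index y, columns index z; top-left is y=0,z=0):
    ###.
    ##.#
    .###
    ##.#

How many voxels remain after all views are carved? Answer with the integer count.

voxel count = 10

full grid |V| = 64
carve view 1 (along y, XZ-mask fill 12/16): 48 voxels remain
carve view 2 (along z, XY-mask fill 4/16): 13 voxels remain
carve view 3 (along x, YZ-mask fill 12/16): 10 voxels remain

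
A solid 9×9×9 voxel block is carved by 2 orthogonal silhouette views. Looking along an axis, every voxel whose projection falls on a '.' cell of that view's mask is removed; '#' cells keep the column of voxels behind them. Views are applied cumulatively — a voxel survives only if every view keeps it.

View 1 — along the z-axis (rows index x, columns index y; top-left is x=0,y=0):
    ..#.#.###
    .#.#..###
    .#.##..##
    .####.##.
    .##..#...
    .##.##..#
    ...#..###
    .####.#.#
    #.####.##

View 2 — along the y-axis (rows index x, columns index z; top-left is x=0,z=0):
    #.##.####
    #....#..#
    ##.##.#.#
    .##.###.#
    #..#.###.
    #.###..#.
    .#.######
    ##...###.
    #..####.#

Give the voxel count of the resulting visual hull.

start: 9×9×9 = 729 voxels
carve view 1 (along z, XY-mask fill 46/81): 414 voxels remain
carve view 2 (along y, XZ-mask fill 50/81): 256 voxels remain

256 voxels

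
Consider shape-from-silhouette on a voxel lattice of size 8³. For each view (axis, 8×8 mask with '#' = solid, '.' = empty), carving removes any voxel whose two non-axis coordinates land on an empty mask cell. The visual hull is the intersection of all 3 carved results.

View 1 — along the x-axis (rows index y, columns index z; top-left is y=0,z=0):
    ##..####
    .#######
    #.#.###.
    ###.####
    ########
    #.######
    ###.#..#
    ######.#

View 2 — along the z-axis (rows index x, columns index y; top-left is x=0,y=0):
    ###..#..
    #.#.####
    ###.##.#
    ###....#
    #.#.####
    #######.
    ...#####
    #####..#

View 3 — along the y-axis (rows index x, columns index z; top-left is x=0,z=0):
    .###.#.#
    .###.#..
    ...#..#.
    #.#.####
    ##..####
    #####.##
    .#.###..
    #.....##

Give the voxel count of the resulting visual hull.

start: 8×8×8 = 512 voxels
carve view 1 (along x, YZ-mask fill 52/64): 416 voxels remain
carve view 2 (along z, XY-mask fill 44/64): 285 voxels remain
carve view 3 (along y, XZ-mask fill 37/64): 160 voxels remain

remaining voxels: 160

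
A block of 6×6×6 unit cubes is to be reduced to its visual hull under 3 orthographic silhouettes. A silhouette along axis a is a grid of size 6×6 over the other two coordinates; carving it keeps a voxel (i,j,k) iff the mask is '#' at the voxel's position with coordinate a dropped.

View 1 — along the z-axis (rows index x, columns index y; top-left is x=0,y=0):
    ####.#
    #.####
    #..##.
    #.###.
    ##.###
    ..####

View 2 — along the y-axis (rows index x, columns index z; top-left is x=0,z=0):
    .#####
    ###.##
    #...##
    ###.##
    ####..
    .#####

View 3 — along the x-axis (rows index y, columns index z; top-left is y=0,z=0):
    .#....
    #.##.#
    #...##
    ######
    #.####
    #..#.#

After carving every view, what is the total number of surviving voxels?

start: 6×6×6 = 216 voxels
  1. axis=2 (XY plane), |mask|=26  ⇒  voxels=156
  2. axis=1 (XZ plane), |mask|=27  ⇒  voxels=119
  3. axis=0 (YZ plane), |mask|=22  ⇒  voxels=73

voxel count = 73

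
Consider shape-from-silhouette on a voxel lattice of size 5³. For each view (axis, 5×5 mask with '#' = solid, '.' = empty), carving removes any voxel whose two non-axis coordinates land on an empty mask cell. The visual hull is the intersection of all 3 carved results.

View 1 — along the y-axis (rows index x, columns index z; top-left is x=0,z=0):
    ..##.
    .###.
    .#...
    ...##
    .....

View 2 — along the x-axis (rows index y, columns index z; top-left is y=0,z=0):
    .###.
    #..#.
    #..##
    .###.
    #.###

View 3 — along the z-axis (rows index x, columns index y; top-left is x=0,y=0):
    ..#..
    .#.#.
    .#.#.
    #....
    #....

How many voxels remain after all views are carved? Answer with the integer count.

initial block: 5^3 = 125
after view 1 [y-axis, 8 of 25 cells solid] → remaining = 40
after view 2 [x-axis, 15 of 25 cells solid] → remaining = 27
after view 3 [z-axis, 7 of 25 cells solid] → remaining = 7

voxel count = 7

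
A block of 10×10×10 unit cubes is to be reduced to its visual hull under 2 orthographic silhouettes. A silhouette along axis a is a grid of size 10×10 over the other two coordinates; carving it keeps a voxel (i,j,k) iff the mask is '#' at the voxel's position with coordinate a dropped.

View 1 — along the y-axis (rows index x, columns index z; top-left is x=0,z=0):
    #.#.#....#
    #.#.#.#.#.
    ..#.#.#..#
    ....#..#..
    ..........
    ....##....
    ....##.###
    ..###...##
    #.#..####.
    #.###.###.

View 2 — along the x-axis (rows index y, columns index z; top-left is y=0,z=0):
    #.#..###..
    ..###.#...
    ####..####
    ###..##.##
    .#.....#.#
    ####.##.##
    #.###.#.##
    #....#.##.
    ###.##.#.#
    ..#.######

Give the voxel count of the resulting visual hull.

before carving: 1000 voxels (10×10×10)
step 1: project along y, AND mask (40/100) → |grid| = 400
step 2: project along x, AND mask (60/100) → |grid| = 244

voxel count = 244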